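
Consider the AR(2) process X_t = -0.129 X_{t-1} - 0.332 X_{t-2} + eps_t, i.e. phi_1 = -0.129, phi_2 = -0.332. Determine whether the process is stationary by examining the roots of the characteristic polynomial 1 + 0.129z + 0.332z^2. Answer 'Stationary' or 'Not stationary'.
\text{Stationary}

The AR(p) characteristic polynomial is P(z) = 1 + 0.129z + 0.332z^2.
Stationarity requires all roots to lie outside the unit circle, i.e. |z| > 1 for every root.
Set 1 + (0.129) z + (0.332) z^2 = 0, i.e. a z^2 + b z + c = 0 with a = 0.332, b = 0.129, c = 1.
Discriminant D = b^2 - 4ac = (0.129)^2 - 4*(0.332)*1 = 0.016641 - (1.328) = -1.311359.
D < 0, so the roots are the complex-conjugate pair z = (-b +/- i sqrt(-D)) / (2a) = -0.1943 +/- 1.7246i.
For a conjugate pair |z|^2 = z * conj(z) = (product of roots) = c/a = 1/(0.332) = 3.012048, so |z| = sqrt(3.012048) = 1.7355 for both roots.
Moduli of all roots: 1.7355, 1.7355.
All moduli strictly greater than 1? Yes.
Verdict: Stationary.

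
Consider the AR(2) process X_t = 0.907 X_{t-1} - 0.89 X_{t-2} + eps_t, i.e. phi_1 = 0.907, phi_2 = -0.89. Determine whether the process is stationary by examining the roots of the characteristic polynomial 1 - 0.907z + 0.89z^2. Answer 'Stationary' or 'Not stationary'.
\text{Stationary}

The AR(p) characteristic polynomial is P(z) = 1 - 0.907z + 0.89z^2.
Stationarity requires all roots to lie outside the unit circle, i.e. |z| > 1 for every root.
Set 1 + (-0.907) z + (0.89) z^2 = 0, i.e. a z^2 + b z + c = 0 with a = 0.89, b = -0.907, c = 1.
Discriminant D = b^2 - 4ac = (-0.907)^2 - 4*(0.89)*1 = 0.822649 - (3.56) = -2.737351.
D < 0, so the roots are the complex-conjugate pair z = (-b +/- i sqrt(-D)) / (2a) = 0.5096 +/- 0.9295i.
For a conjugate pair |z|^2 = z * conj(z) = (product of roots) = c/a = 1/(0.89) = 1.123596, so |z| = sqrt(1.123596) = 1.06 for both roots.
Moduli of all roots: 1.0600, 1.0600.
All moduli strictly greater than 1? Yes.
Verdict: Stationary.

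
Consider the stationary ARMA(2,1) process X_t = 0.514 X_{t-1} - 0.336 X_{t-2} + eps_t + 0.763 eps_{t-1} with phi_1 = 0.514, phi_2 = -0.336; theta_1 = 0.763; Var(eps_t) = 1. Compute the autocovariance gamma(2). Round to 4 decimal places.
\gamma(2) = -0.1032

Multiply the model equation by X_{t-k} and take expectations. With theta_0 = psi_0 = 1 and psi_j the MA(infinity) weights, this gives
  gamma(k) - sum_i phi_i gamma(k-i) = c_k,
  c_k = sigma^2 * sum_{j=k..q} theta_j psi_{j-k}   (c_k = 0 for k > q),
using gamma(-m) = gamma(m).
psi-weights needed (psi_j = theta_j + sum_i phi_i psi_{j-i}):
  psi_1 = theta_1 + phi_1 = 0.763 + (0.514) = 1.277
Right-hand sides:
  c_0 = sigma^2 (1 + theta_1 psi_1) = 1 * (1 + (0.763)(1.277)) = 1 * 1.974351 = 1.974351
  c_1 = sigma^2 theta_1 = 1 * (0.763) = 0.763
  c_2 = 0
Equations for k = 0, 1, 2 (AR order 2, c_2 = 0):
  (E0) gamma(0) = phi_1 gamma(1) + phi_2 gamma(2) + c_0
  (E1) gamma(1) = phi_1 gamma(0) + phi_2 gamma(1) + c_1
  (E2) gamma(2) = phi_1 gamma(1) + phi_2 gamma(0)
From (E1): gamma(1) = A gamma(0) + B with
  A = phi_1 / (1 - phi_2) = 0.514 / 1.336 = 0.384731,   B = c_1 / (1 - phi_2) = 0.763 / 1.336 = 0.571108.
Insert (E2) into (E0): gamma(0) (1 - phi_2^2) = phi_1 (1 + phi_2) gamma(1) + c_0.
  phi_1 (1 + phi_2) = (0.514)(0.664) = 0.341296,   1 - phi_2^2 = 0.887104.
Replace gamma(1) by A gamma(0) + B and collect gamma(0):
  gamma(0) [0.887104 - (0.341296)(0.384731)] = (0.341296)(0.571108) + 1.974351
  gamma(0) * 0.755797 = 2.169268
  gamma(0) = 2.169268 / 0.755797 = 2.870173.
  gamma(1) = A gamma(0) + B = (0.384731)(2.870173) + (0.571108) = 1.675351.
  gamma(2) = phi_1 gamma(1) + phi_2 gamma(0) = (0.514)(1.675351) + (-0.336)(2.870173) = -0.103248.
Therefore gamma(2) = -0.1032 (to 4 decimal places).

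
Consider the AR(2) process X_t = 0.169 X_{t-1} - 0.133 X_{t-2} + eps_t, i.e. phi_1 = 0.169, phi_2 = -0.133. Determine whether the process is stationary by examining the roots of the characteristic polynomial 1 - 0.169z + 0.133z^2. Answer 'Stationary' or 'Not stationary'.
\text{Stationary}

The AR(p) characteristic polynomial is P(z) = 1 - 0.169z + 0.133z^2.
Stationarity requires all roots to lie outside the unit circle, i.e. |z| > 1 for every root.
Set 1 + (-0.169) z + (0.133) z^2 = 0, i.e. a z^2 + b z + c = 0 with a = 0.133, b = -0.169, c = 1.
Discriminant D = b^2 - 4ac = (-0.169)^2 - 4*(0.133)*1 = 0.028561 - (0.532) = -0.503439.
D < 0, so the roots are the complex-conjugate pair z = (-b +/- i sqrt(-D)) / (2a) = 0.6353 +/- 2.6674i.
For a conjugate pair |z|^2 = z * conj(z) = (product of roots) = c/a = 1/(0.133) = 7.518797, so |z| = sqrt(7.518797) = 2.742 for both roots.
Moduli of all roots: 2.7420, 2.7420.
All moduli strictly greater than 1? Yes.
Verdict: Stationary.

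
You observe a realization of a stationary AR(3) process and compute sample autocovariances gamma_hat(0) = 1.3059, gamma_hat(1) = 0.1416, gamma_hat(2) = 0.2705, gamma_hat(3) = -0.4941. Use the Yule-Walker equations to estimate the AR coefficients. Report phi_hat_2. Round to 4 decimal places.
\hat\phi_{2} = 0.2360

The Yule-Walker equations for an AR(p) process read, in matrix form,
  Gamma_p phi = r_p,   with   (Gamma_p)_{ij} = gamma(|i - j|),
                       (r_p)_i = gamma(i),   i,j = 1..p.
Substitute the sample gammas (Toeplitz matrix and right-hand side of size 3):
  Gamma_p = [[1.3059, 0.1416, 0.2705], [0.1416, 1.3059, 0.1416], [0.2705, 0.1416, 1.3059]]
  r_p     = [0.1416, 0.2705, -0.4941]
Written out (R1..R3):
  (R1) 1.3059 phi_1 + 0.1416 phi_2 + 0.2705 phi_3 = 0.1416
  (R2) 0.1416 phi_1 + 1.3059 phi_2 + 0.1416 phi_3 = 0.2705
  (R3) 0.2705 phi_1 + 0.1416 phi_2 + 1.3059 phi_3 = -0.4941
Gaussian elimination:
  R2 <- R2 - (0.1416/1.3059) R1 = R2 - (0.108431) R1:  1.290546 phi_2 + 0.112269 phi_3 = 0.255146
  R3 <- R3 - (0.2705/1.3059) R1 = R3 - (0.207137) R1:  0.112269 phi_2 + 1.249869 phi_3 = -0.523431
  R3 <- R3 - (0.112269/1.290546) R2 = R3 - (0.086994) R2:  1.240103 phi_3 = -0.545627
Back-substitution:
  phi_hat_3 = -0.545627 / 1.240103 = -0.439985
  phi_hat_2 = (0.255146 - (0.112269)(-0.439985)) / 1.290546 = 0.23598
  phi_hat_1 = (0.1416 - (0.1416)(0.23598) - (0.2705)(-0.439985)) / 1.3059 = 0.173981
So phi_hat = [0.1740, 0.2360, -0.4400].
Therefore phi_hat_2 = 0.2360.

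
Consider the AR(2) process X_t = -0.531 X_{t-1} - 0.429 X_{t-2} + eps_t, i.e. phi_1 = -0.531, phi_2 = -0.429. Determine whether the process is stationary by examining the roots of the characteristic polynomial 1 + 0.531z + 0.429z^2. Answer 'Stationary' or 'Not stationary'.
\text{Stationary}

The AR(p) characteristic polynomial is P(z) = 1 + 0.531z + 0.429z^2.
Stationarity requires all roots to lie outside the unit circle, i.e. |z| > 1 for every root.
Set 1 + (0.531) z + (0.429) z^2 = 0, i.e. a z^2 + b z + c = 0 with a = 0.429, b = 0.531, c = 1.
Discriminant D = b^2 - 4ac = (0.531)^2 - 4*(0.429)*1 = 0.281961 - (1.716) = -1.434039.
D < 0, so the roots are the complex-conjugate pair z = (-b +/- i sqrt(-D)) / (2a) = -0.6189 +/- 1.3957i.
For a conjugate pair |z|^2 = z * conj(z) = (product of roots) = c/a = 1/(0.429) = 2.331002, so |z| = sqrt(2.331002) = 1.5268 for both roots.
Moduli of all roots: 1.5268, 1.5268.
All moduli strictly greater than 1? Yes.
Verdict: Stationary.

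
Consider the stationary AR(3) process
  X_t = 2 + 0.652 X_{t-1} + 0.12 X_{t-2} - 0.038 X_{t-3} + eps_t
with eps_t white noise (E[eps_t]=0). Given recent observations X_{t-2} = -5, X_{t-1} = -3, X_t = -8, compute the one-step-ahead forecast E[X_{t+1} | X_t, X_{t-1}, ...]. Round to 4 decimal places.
E[X_{t+1} \mid \mathcal F_t] = -3.3860

For an AR(p) model X_t = c + sum_i phi_i X_{t-i} + eps_t, the
one-step-ahead conditional mean is
  E[X_{t+1} | X_t, ...] = c + sum_i phi_i X_{t+1-i}.
Substitute known values:
  E[X_{t+1} | ...] = 2 + (0.652) * (-8) + (0.12) * (-3) + (-0.038) * (-5)
                   = -3.3860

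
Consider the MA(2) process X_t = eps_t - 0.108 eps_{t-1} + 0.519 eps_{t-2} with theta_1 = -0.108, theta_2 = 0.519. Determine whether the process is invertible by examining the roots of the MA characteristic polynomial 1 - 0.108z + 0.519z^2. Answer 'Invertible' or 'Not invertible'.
\text{Invertible}

The MA(q) characteristic polynomial is P(z) = 1 - 0.108z + 0.519z^2.
Invertibility requires all roots to lie outside the unit circle, i.e. |z| > 1 for every root.
Set 1 + (-0.108) z + (0.519) z^2 = 0, i.e. a z^2 + b z + c = 0 with a = 0.519, b = -0.108, c = 1.
Discriminant D = b^2 - 4ac = (-0.108)^2 - 4*(0.519)*1 = 0.011664 - (2.076) = -2.064336.
D < 0, so the roots are the complex-conjugate pair z = (-b +/- i sqrt(-D)) / (2a) = 0.104 +/- 1.3842i.
For a conjugate pair |z|^2 = z * conj(z) = (product of roots) = c/a = 1/(0.519) = 1.926782, so |z| = sqrt(1.926782) = 1.3881 for both roots.
Moduli of all roots: 1.3881, 1.3881.
All moduli strictly greater than 1? Yes.
Verdict: Invertible.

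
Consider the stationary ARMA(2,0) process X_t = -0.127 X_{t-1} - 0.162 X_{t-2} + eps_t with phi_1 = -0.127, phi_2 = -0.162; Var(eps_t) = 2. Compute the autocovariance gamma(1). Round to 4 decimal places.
\gamma(1) = -0.2272

Multiply the model equation by X_{t-k} and take expectations. With theta_0 = psi_0 = 1 and psi_j the MA(infinity) weights, this gives
  gamma(k) - sum_i phi_i gamma(k-i) = c_k,
  c_k = sigma^2 * sum_{j=k..q} theta_j psi_{j-k}   (c_k = 0 for k > q),
using gamma(-m) = gamma(m).
Pure AR (q = 0): c_0 = sigma^2 = 2, c_k = 0 for k >= 1.
Equations for k = 0, 1, 2 (AR order 2, c_2 = 0):
  (E0) gamma(0) = phi_1 gamma(1) + phi_2 gamma(2) + c_0
  (E1) gamma(1) = phi_1 gamma(0) + phi_2 gamma(1) + c_1
  (E2) gamma(2) = phi_1 gamma(1) + phi_2 gamma(0)
From (E1): gamma(1) = A gamma(0) + B with
  A = phi_1 / (1 - phi_2) = -0.127 / 1.162 = -0.109294,   B = c_1 / (1 - phi_2) = 0 / 1.162 = 0.
Insert (E2) into (E0): gamma(0) (1 - phi_2^2) = phi_1 (1 + phi_2) gamma(1) + c_0.
  phi_1 (1 + phi_2) = (-0.127)(0.838) = -0.106426,   1 - phi_2^2 = 0.973756.
Replace gamma(1) by A gamma(0) + B and collect gamma(0):
  gamma(0) [0.973756 - (-0.106426)(-0.109294)] = c_0 = 2
  gamma(0) * 0.962124 = 2
  gamma(0) = 2 / 0.962124 = 2.078734.
  gamma(1) = A gamma(0) = (-0.109294)(2.078734) = -0.227194.
Therefore gamma(1) = -0.2272 (to 4 decimal places).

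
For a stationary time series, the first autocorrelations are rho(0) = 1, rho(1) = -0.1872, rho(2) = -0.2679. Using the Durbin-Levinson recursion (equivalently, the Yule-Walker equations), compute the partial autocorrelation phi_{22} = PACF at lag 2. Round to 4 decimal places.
\phi_{22} = -0.3139

The PACF at lag k is phi_{kk}, the last component of the solution
to the Yule-Walker system G_k phi = r_k where
  (G_k)_{ij} = rho(|i - j|), (r_k)_i = rho(i), i,j = 1..k.
Equivalently, Durbin-Levinson gives phi_{kk} iteratively:
  phi_{11} = rho(1)
  phi_{kk} = [rho(k) - sum_{j=1..k-1} phi_{k-1,j} rho(k-j)]
            / [1 - sum_{j=1..k-1} phi_{k-1,j} rho(j)],
  phi_{k,j} = phi_{k-1,j} - phi_{kk} phi_{k-1,k-j},  j = 1..k-1.
Step k = 1:
  phi_11 = rho(1) = -0.1872.
Step k = 2:
  phi_22 = [rho(2) - phi_11 rho(1)] / [1 - phi_11 rho(1)] = [-0.2679 - (-0.1872)(-0.1872)] / [1 - (-0.1872)(-0.1872)]
         = -0.30294384 / 0.96495616 = -0.3139.
Therefore phi_{22} = -0.3139.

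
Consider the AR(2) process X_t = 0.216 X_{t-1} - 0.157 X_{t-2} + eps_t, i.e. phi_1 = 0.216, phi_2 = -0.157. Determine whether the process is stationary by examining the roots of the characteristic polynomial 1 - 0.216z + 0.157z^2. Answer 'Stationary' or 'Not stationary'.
\text{Stationary}

The AR(p) characteristic polynomial is P(z) = 1 - 0.216z + 0.157z^2.
Stationarity requires all roots to lie outside the unit circle, i.e. |z| > 1 for every root.
Set 1 + (-0.216) z + (0.157) z^2 = 0, i.e. a z^2 + b z + c = 0 with a = 0.157, b = -0.216, c = 1.
Discriminant D = b^2 - 4ac = (-0.216)^2 - 4*(0.157)*1 = 0.046656 - (0.628) = -0.581344.
D < 0, so the roots are the complex-conjugate pair z = (-b +/- i sqrt(-D)) / (2a) = 0.6879 +/- 2.4282i.
For a conjugate pair |z|^2 = z * conj(z) = (product of roots) = c/a = 1/(0.157) = 6.369427, so |z| = sqrt(6.369427) = 2.5238 for both roots.
Moduli of all roots: 2.5238, 2.5238.
All moduli strictly greater than 1? Yes.
Verdict: Stationary.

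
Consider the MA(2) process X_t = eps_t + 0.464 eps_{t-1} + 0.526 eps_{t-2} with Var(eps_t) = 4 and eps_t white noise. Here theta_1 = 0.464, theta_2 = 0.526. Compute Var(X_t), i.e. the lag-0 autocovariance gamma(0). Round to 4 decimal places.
\gamma(0) = 5.9679

For an MA(q) process X_t = eps_t + sum_i theta_i eps_{t-i} with
Var(eps_t) = sigma^2, the variance is
  gamma(0) = sigma^2 * (1 + sum_i theta_i^2).
  sum_i theta_i^2 = (0.464)^2 + (0.526)^2 = 0.215296 + 0.276676 = 0.491972.
  gamma(0) = 4 * (1 + 0.491972) = 4 * 1.491972 = 5.967888, which rounds to 5.9679.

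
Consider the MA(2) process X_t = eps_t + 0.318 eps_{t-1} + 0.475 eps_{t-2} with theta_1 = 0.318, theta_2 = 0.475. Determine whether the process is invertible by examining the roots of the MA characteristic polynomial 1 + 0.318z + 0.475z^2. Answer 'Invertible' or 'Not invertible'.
\text{Invertible}

The MA(q) characteristic polynomial is P(z) = 1 + 0.318z + 0.475z^2.
Invertibility requires all roots to lie outside the unit circle, i.e. |z| > 1 for every root.
Set 1 + (0.318) z + (0.475) z^2 = 0, i.e. a z^2 + b z + c = 0 with a = 0.475, b = 0.318, c = 1.
Discriminant D = b^2 - 4ac = (0.318)^2 - 4*(0.475)*1 = 0.101124 - (1.9) = -1.798876.
D < 0, so the roots are the complex-conjugate pair z = (-b +/- i sqrt(-D)) / (2a) = -0.3347 +/- 1.4118i.
For a conjugate pair |z|^2 = z * conj(z) = (product of roots) = c/a = 1/(0.475) = 2.105263, so |z| = sqrt(2.105263) = 1.451 for both roots.
Moduli of all roots: 1.4510, 1.4510.
All moduli strictly greater than 1? Yes.
Verdict: Invertible.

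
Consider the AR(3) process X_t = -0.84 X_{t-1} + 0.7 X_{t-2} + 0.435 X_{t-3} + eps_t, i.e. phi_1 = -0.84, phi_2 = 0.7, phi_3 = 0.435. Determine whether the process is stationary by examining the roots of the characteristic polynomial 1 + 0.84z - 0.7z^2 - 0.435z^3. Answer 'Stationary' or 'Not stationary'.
\text{Not stationary}

The AR(p) characteristic polynomial is P(z) = 1 + 0.84z - 0.7z^2 - 0.435z^3.
Stationarity requires all roots to lie outside the unit circle, i.e. |z| > 1 for every root.
Degree 3: look for a simple real root z0 first, then factor out (1 - z/z0) and solve the remaining quadratic.
Testing z0 = -2: P(-2) = 1 + (0.84)(-2) + (-0.7)(-2)^2 + (-0.435)(-2)^3
  = 1 + (-1.68) + (-2.8) + (3.48) = 0.  So z_0 = -2 is a root, |z_0| = 2.
Divide out the factor (1 + 0.5 z) = (1 - z/z0) (since 1/z0 = -0.5):
  P(z) = (1 + 0.5 z)(1 + (0.34) z + (-0.87) z^2)
  [check: z-coef 0.34 - (-0.5) = 0.84; z^2-coef -0.87 - (-0.5)(0.34) = -0.7; z^3-coef -(-0.5)(-0.87) = -0.435.]
Remaining roots from the quadratic factor 1 + (0.34) z + (-0.87) z^2:
  Set 1 + (0.34) z + (-0.87) z^2 = 0, i.e. a z^2 + b z + c = 0 with a = -0.87, b = 0.34, c = 1.
  Discriminant D = b^2 - 4ac = (0.34)^2 - 4*(-0.87)*1 = 0.1156 - (-3.48) = 3.5956.
  D >= 0, so the roots are real: z = (-b +/- sqrt(D)) / (2a) = (-0.34 +/- 1.896207) / (-1.74).
    z_1 = (-0.34 + 1.896207) / (-1.74) = -0.8944,   |z_1| = 0.8944.
    z_2 = (-0.34 - 1.896207) / (-1.74) = 1.2852,   |z_2| = 1.2852.
Moduli of all roots: 2.0000, 0.8944, 1.2852.
All moduli strictly greater than 1? No.
Verdict: Not stationary.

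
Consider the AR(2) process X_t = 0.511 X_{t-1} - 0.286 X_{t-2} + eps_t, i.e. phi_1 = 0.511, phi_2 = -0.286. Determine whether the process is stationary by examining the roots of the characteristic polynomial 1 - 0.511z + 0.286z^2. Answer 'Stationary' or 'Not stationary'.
\text{Stationary}

The AR(p) characteristic polynomial is P(z) = 1 - 0.511z + 0.286z^2.
Stationarity requires all roots to lie outside the unit circle, i.e. |z| > 1 for every root.
Set 1 + (-0.511) z + (0.286) z^2 = 0, i.e. a z^2 + b z + c = 0 with a = 0.286, b = -0.511, c = 1.
Discriminant D = b^2 - 4ac = (-0.511)^2 - 4*(0.286)*1 = 0.261121 - (1.144) = -0.882879.
D < 0, so the roots are the complex-conjugate pair z = (-b +/- i sqrt(-D)) / (2a) = 0.8934 +/- 1.6427i.
For a conjugate pair |z|^2 = z * conj(z) = (product of roots) = c/a = 1/(0.286) = 3.496503, so |z| = sqrt(3.496503) = 1.8699 for both roots.
Moduli of all roots: 1.8699, 1.8699.
All moduli strictly greater than 1? Yes.
Verdict: Stationary.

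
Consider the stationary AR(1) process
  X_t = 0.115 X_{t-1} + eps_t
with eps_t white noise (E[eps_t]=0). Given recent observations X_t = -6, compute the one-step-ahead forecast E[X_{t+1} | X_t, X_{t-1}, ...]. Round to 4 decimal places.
E[X_{t+1} \mid \mathcal F_t] = -0.6900

For an AR(p) model X_t = c + sum_i phi_i X_{t-i} + eps_t, the
one-step-ahead conditional mean is
  E[X_{t+1} | X_t, ...] = c + sum_i phi_i X_{t+1-i}.
Substitute known values:
  E[X_{t+1} | ...] = (0.115) * (-6)
                   = -0.6900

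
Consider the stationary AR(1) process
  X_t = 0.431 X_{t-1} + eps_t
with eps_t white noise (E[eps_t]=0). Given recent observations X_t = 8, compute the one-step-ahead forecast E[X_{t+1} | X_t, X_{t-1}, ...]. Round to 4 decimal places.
E[X_{t+1} \mid \mathcal F_t] = 3.4480

For an AR(p) model X_t = c + sum_i phi_i X_{t-i} + eps_t, the
one-step-ahead conditional mean is
  E[X_{t+1} | X_t, ...] = c + sum_i phi_i X_{t+1-i}.
Substitute known values:
  E[X_{t+1} | ...] = (0.431) * (8)
                   = 3.4480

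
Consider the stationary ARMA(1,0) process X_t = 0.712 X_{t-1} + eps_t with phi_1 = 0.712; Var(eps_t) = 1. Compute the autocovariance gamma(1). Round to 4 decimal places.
\gamma(1) = 1.4441

Multiply the model equation by X_{t-k} and take expectations. With theta_0 = psi_0 = 1 and psi_j the MA(infinity) weights, this gives
  gamma(k) - sum_i phi_i gamma(k-i) = c_k,
  c_k = sigma^2 * sum_{j=k..q} theta_j psi_{j-k}   (c_k = 0 for k > q),
using gamma(-m) = gamma(m).
Pure AR (q = 0): c_0 = sigma^2 = 1, c_k = 0 for k >= 1.
Equations for k = 0 and k = 1 (AR order 1):
  gamma(0) = phi_1 gamma(1) + c_0
  gamma(1) = phi_1 gamma(0) + c_1
Substituting the second into the first: gamma(0) (1 - phi_1^2) = c_0 + phi_1 c_1, so
  gamma(0) = c_0 / (1 - phi_1^2) = 1 / (1 - (0.712)^2) = 1 / 0.493056 = 2.028167.
  gamma(1) = phi_1 gamma(0) = (0.712)(2.028167) = 1.444055.
Therefore gamma(1) = 1.4441 (to 4 decimal places).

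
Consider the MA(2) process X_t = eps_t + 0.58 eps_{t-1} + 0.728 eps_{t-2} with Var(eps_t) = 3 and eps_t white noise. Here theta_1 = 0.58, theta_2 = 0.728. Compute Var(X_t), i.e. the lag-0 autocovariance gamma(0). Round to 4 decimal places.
\gamma(0) = 5.5992

For an MA(q) process X_t = eps_t + sum_i theta_i eps_{t-i} with
Var(eps_t) = sigma^2, the variance is
  gamma(0) = sigma^2 * (1 + sum_i theta_i^2).
  sum_i theta_i^2 = (0.58)^2 + (0.728)^2 = 0.3364 + 0.529984 = 0.866384.
  gamma(0) = 3 * (1 + 0.866384) = 3 * 1.866384 = 5.599152, which rounds to 5.5992.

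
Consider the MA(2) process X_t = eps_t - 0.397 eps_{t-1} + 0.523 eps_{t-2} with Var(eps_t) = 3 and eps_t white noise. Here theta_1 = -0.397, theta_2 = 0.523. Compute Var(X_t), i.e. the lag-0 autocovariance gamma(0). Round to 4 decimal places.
\gamma(0) = 4.2934

For an MA(q) process X_t = eps_t + sum_i theta_i eps_{t-i} with
Var(eps_t) = sigma^2, the variance is
  gamma(0) = sigma^2 * (1 + sum_i theta_i^2).
  sum_i theta_i^2 = (-0.397)^2 + (0.523)^2 = 0.157609 + 0.273529 = 0.431138.
  gamma(0) = 3 * (1 + 0.431138) = 3 * 1.431138 = 4.293414, which rounds to 4.2934.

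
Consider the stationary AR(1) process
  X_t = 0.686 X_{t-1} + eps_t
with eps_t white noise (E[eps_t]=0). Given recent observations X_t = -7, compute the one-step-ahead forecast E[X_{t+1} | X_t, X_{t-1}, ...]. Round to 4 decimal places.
E[X_{t+1} \mid \mathcal F_t] = -4.8020

For an AR(p) model X_t = c + sum_i phi_i X_{t-i} + eps_t, the
one-step-ahead conditional mean is
  E[X_{t+1} | X_t, ...] = c + sum_i phi_i X_{t+1-i}.
Substitute known values:
  E[X_{t+1} | ...] = (0.686) * (-7)
                   = -4.8020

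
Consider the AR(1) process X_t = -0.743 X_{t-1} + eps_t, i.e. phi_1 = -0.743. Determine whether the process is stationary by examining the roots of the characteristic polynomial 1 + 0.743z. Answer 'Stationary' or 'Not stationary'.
\text{Stationary}

The AR(p) characteristic polynomial is P(z) = 1 + 0.743z.
Stationarity requires all roots to lie outside the unit circle, i.e. |z| > 1 for every root.
This is linear in z: 1 + (0.743) z = 0  =>  z = -1/(0.743) = -1.345895,  |z| = 1.345895.
Moduli of all roots: 1.3459.
All moduli strictly greater than 1? Yes.
Verdict: Stationary.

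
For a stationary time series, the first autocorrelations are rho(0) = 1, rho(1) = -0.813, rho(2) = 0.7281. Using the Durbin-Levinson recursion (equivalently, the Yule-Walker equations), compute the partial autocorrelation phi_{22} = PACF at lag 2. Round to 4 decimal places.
\phi_{22} = 0.1980

The PACF at lag k is phi_{kk}, the last component of the solution
to the Yule-Walker system G_k phi = r_k where
  (G_k)_{ij} = rho(|i - j|), (r_k)_i = rho(i), i,j = 1..k.
Equivalently, Durbin-Levinson gives phi_{kk} iteratively:
  phi_{11} = rho(1)
  phi_{kk} = [rho(k) - sum_{j=1..k-1} phi_{k-1,j} rho(k-j)]
            / [1 - sum_{j=1..k-1} phi_{k-1,j} rho(j)],
  phi_{k,j} = phi_{k-1,j} - phi_{kk} phi_{k-1,k-j},  j = 1..k-1.
Step k = 1:
  phi_11 = rho(1) = -0.813.
Step k = 2:
  phi_22 = [rho(2) - phi_11 rho(1)] / [1 - phi_11 rho(1)] = [0.7281 - (-0.813)(-0.813)] / [1 - (-0.813)(-0.813)]
         = 0.067131 / 0.339031 = 0.198.
Therefore phi_{22} = 0.1980.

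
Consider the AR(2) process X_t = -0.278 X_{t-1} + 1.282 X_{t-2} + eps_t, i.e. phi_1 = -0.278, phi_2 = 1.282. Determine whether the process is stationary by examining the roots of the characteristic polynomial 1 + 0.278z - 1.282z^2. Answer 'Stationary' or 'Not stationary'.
\text{Not stationary}

The AR(p) characteristic polynomial is P(z) = 1 + 0.278z - 1.282z^2.
Stationarity requires all roots to lie outside the unit circle, i.e. |z| > 1 for every root.
Set 1 + (0.278) z + (-1.282) z^2 = 0, i.e. a z^2 + b z + c = 0 with a = -1.282, b = 0.278, c = 1.
Discriminant D = b^2 - 4ac = (0.278)^2 - 4*(-1.282)*1 = 0.077284 - (-5.128) = 5.205284.
D >= 0, so the roots are real: z = (-b +/- sqrt(D)) / (2a) = (-0.278 +/- 2.281509) / (-2.564).
  z_1 = (-0.278 + 2.281509) / (-2.564) = -0.7814,   |z_1| = 0.7814.
  z_2 = (-0.278 - 2.281509) / (-2.564) = 0.9982,   |z_2| = 0.9982.
Moduli of all roots: 0.7814, 0.9982.
All moduli strictly greater than 1? No.
Verdict: Not stationary.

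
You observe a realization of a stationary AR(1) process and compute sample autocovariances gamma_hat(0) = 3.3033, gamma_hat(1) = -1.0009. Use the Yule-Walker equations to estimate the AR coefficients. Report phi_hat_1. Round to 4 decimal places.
\hat\phi_{1} = -0.3030

The Yule-Walker equations for an AR(p) process read, in matrix form,
  Gamma_p phi = r_p,   with   (Gamma_p)_{ij} = gamma(|i - j|),
                       (r_p)_i = gamma(i),   i,j = 1..p.
Substitute the sample gammas (Toeplitz matrix and right-hand side of size 1):
  Gamma_p = [[3.3033]]
  r_p     = [-1.0009]
With p = 1 this is the single equation gamma(0) phi_1 = gamma(1):
  phi_hat_1 = gamma(1) / gamma(0) = -1.0009 / 3.3033 = -0.3030.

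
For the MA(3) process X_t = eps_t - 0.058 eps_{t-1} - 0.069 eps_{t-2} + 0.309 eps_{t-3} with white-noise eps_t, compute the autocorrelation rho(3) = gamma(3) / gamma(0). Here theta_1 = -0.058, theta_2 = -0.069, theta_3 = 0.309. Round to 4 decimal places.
\rho(3) = 0.2800

For an MA(q) process with theta_0 = 1, the autocovariance is
  gamma(k) = sigma^2 * sum_{i=0..q-k} theta_i * theta_{i+k},
and rho(k) = gamma(k) / gamma(0). Sigma^2 cancels.
  numerator   = (1)*(0.309) = 0.309.
  denominator = (1)^2 + (-0.058)^2 + (-0.069)^2 + (0.309)^2 = 1.103606.
  rho(3) = 0.309 / 1.103606 = 0.2800.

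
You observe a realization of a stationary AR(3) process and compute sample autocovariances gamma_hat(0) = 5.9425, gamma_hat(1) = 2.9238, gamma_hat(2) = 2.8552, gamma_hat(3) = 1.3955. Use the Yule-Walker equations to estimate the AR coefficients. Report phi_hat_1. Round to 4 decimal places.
\hat\phi_{1} = 0.3750

The Yule-Walker equations for an AR(p) process read, in matrix form,
  Gamma_p phi = r_p,   with   (Gamma_p)_{ij} = gamma(|i - j|),
                       (r_p)_i = gamma(i),   i,j = 1..p.
Substitute the sample gammas (Toeplitz matrix and right-hand side of size 3):
  Gamma_p = [[5.9425, 2.9238, 2.8552], [2.9238, 5.9425, 2.9238], [2.8552, 2.9238, 5.9425]]
  r_p     = [2.9238, 2.8552, 1.3955]
Written out (R1..R3):
  (R1) 5.9425 phi_1 + 2.9238 phi_2 + 2.8552 phi_3 = 2.9238
  (R2) 2.9238 phi_1 + 5.9425 phi_2 + 2.9238 phi_3 = 2.8552
  (R3) 2.8552 phi_1 + 2.9238 phi_2 + 5.9425 phi_3 = 1.3955
Gaussian elimination:
  R2 <- R2 - (2.9238/5.9425) R1 = R2 - (0.492015) R1:  4.503946 phi_2 + 1.518998 phi_3 = 1.416646
  R3 <- R3 - (2.8552/5.9425) R1 = R3 - (0.480471) R1:  1.518998 phi_2 + 4.570659 phi_3 = -0.009302
  R3 <- R3 - (1.518998/4.503946) R2 = R3 - (0.337259) R2:  4.058362 phi_3 = -0.487079
Back-substitution:
  phi_hat_3 = -0.487079 / 4.058362 = -0.120019
  phi_hat_2 = (1.416646 - (1.518998)(-0.120019)) / 4.503946 = 0.355012
  phi_hat_1 = (2.9238 - (2.9238)(0.355012) - (2.8552)(-0.120019)) / 5.9425 = 0.375009
So phi_hat = [0.3750, 0.3550, -0.1200].
Therefore phi_hat_1 = 0.3750.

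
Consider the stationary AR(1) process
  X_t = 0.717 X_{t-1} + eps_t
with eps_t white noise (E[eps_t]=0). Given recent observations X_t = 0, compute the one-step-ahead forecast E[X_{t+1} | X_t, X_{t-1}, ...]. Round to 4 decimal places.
E[X_{t+1} \mid \mathcal F_t] = 0.0000

For an AR(p) model X_t = c + sum_i phi_i X_{t-i} + eps_t, the
one-step-ahead conditional mean is
  E[X_{t+1} | X_t, ...] = c + sum_i phi_i X_{t+1-i}.
Substitute known values:
  E[X_{t+1} | ...] = (0.717) * (0)
                   = 0.0000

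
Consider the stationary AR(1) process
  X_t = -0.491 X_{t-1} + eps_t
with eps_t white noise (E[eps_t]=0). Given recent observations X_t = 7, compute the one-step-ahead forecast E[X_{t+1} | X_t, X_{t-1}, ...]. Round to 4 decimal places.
E[X_{t+1} \mid \mathcal F_t] = -3.4370

For an AR(p) model X_t = c + sum_i phi_i X_{t-i} + eps_t, the
one-step-ahead conditional mean is
  E[X_{t+1} | X_t, ...] = c + sum_i phi_i X_{t+1-i}.
Substitute known values:
  E[X_{t+1} | ...] = (-0.491) * (7)
                   = -3.4370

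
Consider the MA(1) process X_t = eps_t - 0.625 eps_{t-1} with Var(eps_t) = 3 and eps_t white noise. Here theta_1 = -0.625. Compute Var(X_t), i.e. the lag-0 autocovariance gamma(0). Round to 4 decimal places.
\gamma(0) = 4.1719

For an MA(q) process X_t = eps_t + sum_i theta_i eps_{t-i} with
Var(eps_t) = sigma^2, the variance is
  gamma(0) = sigma^2 * (1 + sum_i theta_i^2).
  sum_i theta_i^2 = (-0.625)^2 = 0.390625.
  gamma(0) = 3 * (1 + 0.390625) = 3 * 1.390625 = 4.171875, which rounds to 4.1719.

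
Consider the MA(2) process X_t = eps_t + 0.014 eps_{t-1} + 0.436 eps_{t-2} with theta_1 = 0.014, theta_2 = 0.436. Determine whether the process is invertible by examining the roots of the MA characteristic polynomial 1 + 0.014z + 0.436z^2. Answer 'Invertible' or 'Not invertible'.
\text{Invertible}

The MA(q) characteristic polynomial is P(z) = 1 + 0.014z + 0.436z^2.
Invertibility requires all roots to lie outside the unit circle, i.e. |z| > 1 for every root.
Set 1 + (0.014) z + (0.436) z^2 = 0, i.e. a z^2 + b z + c = 0 with a = 0.436, b = 0.014, c = 1.
Discriminant D = b^2 - 4ac = (0.014)^2 - 4*(0.436)*1 = 0.000196 - (1.744) = -1.743804.
D < 0, so the roots are the complex-conjugate pair z = (-b +/- i sqrt(-D)) / (2a) = -0.0161 +/- 1.5144i.
For a conjugate pair |z|^2 = z * conj(z) = (product of roots) = c/a = 1/(0.436) = 2.293578, so |z| = sqrt(2.293578) = 1.5145 for both roots.
Moduli of all roots: 1.5145, 1.5145.
All moduli strictly greater than 1? Yes.
Verdict: Invertible.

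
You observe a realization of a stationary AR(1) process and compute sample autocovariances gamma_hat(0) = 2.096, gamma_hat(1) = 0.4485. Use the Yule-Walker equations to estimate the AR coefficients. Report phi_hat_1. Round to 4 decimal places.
\hat\phi_{1} = 0.2140

The Yule-Walker equations for an AR(p) process read, in matrix form,
  Gamma_p phi = r_p,   with   (Gamma_p)_{ij} = gamma(|i - j|),
                       (r_p)_i = gamma(i),   i,j = 1..p.
Substitute the sample gammas (Toeplitz matrix and right-hand side of size 1):
  Gamma_p = [[2.096]]
  r_p     = [0.4485]
With p = 1 this is the single equation gamma(0) phi_1 = gamma(1):
  phi_hat_1 = gamma(1) / gamma(0) = 0.4485 / 2.096 = 0.2140.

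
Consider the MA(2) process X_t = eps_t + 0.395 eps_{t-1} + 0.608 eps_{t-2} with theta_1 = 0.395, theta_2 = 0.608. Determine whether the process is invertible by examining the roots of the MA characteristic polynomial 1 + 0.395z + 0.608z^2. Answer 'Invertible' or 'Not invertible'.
\text{Invertible}

The MA(q) characteristic polynomial is P(z) = 1 + 0.395z + 0.608z^2.
Invertibility requires all roots to lie outside the unit circle, i.e. |z| > 1 for every root.
Set 1 + (0.395) z + (0.608) z^2 = 0, i.e. a z^2 + b z + c = 0 with a = 0.608, b = 0.395, c = 1.
Discriminant D = b^2 - 4ac = (0.395)^2 - 4*(0.608)*1 = 0.156025 - (2.432) = -2.275975.
D < 0, so the roots are the complex-conjugate pair z = (-b +/- i sqrt(-D)) / (2a) = -0.3248 +/- 1.2407i.
For a conjugate pair |z|^2 = z * conj(z) = (product of roots) = c/a = 1/(0.608) = 1.644737, so |z| = sqrt(1.644737) = 1.2825 for both roots.
Moduli of all roots: 1.2825, 1.2825.
All moduli strictly greater than 1? Yes.
Verdict: Invertible.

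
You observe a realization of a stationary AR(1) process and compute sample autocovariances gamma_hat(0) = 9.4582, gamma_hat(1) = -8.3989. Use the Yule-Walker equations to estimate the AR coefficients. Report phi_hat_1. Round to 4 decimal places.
\hat\phi_{1} = -0.8880

The Yule-Walker equations for an AR(p) process read, in matrix form,
  Gamma_p phi = r_p,   with   (Gamma_p)_{ij} = gamma(|i - j|),
                       (r_p)_i = gamma(i),   i,j = 1..p.
Substitute the sample gammas (Toeplitz matrix and right-hand side of size 1):
  Gamma_p = [[9.4582]]
  r_p     = [-8.3989]
With p = 1 this is the single equation gamma(0) phi_1 = gamma(1):
  phi_hat_1 = gamma(1) / gamma(0) = -8.3989 / 9.4582 = -0.8880.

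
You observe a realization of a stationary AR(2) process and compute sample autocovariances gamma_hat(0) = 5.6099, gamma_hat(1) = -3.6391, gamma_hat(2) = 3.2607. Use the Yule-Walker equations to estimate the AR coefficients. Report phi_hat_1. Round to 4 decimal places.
\hat\phi_{1} = -0.4690

The Yule-Walker equations for an AR(p) process read, in matrix form,
  Gamma_p phi = r_p,   with   (Gamma_p)_{ij} = gamma(|i - j|),
                       (r_p)_i = gamma(i),   i,j = 1..p.
Substitute the sample gammas (Toeplitz matrix and right-hand side of size 2):
  Gamma_p = [[5.6099, -3.6391], [-3.6391, 5.6099]]
  r_p     = [-3.6391, 3.2607]
Written out:
  5.6099 phi_1 - 3.6391 phi_2 = -3.6391
  -3.6391 phi_1 + 5.6099 phi_2 = 3.2607
Solve by Cramer's rule:
  det = gamma(0)^2 - gamma(1)^2 = (5.6099)^2 - (-3.6391)^2 = 31.47097801 - 13.24304881 = 18.2279292
  phi_hat_1 = [gamma(1) gamma(0) - gamma(1) gamma(2)] / det = [(-3.6391)(5.6099) - (-3.6391)(3.2607)] / 18.2279292 = -8.54897372 / 18.2279292 = -0.469
  phi_hat_2 = [gamma(0) gamma(2) - gamma(1)^2] / det = [(5.6099)(3.2607) - (-3.6391)^2] / 18.2279292 = 5.04915212 / 18.2279292 = 0.277
So phi_hat = [-0.4690, 0.2770].
Therefore phi_hat_1 = -0.4690.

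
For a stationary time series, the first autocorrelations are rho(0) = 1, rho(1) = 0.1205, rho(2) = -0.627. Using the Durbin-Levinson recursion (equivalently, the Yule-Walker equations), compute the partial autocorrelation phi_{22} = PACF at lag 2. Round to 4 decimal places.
\phi_{22} = -0.6510

The PACF at lag k is phi_{kk}, the last component of the solution
to the Yule-Walker system G_k phi = r_k where
  (G_k)_{ij} = rho(|i - j|), (r_k)_i = rho(i), i,j = 1..k.
Equivalently, Durbin-Levinson gives phi_{kk} iteratively:
  phi_{11} = rho(1)
  phi_{kk} = [rho(k) - sum_{j=1..k-1} phi_{k-1,j} rho(k-j)]
            / [1 - sum_{j=1..k-1} phi_{k-1,j} rho(j)],
  phi_{k,j} = phi_{k-1,j} - phi_{kk} phi_{k-1,k-j},  j = 1..k-1.
Step k = 1:
  phi_11 = rho(1) = 0.1205.
Step k = 2:
  phi_22 = [rho(2) - phi_11 rho(1)] / [1 - phi_11 rho(1)] = [-0.627 - (0.1205)(0.1205)] / [1 - (0.1205)(0.1205)]
         = -0.64152025 / 0.98547975 = -0.651.
Therefore phi_{22} = -0.6510.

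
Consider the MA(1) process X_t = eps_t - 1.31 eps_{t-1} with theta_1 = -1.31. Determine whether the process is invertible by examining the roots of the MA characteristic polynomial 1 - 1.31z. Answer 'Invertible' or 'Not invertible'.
\text{Not invertible}

The MA(q) characteristic polynomial is P(z) = 1 - 1.31z.
Invertibility requires all roots to lie outside the unit circle, i.e. |z| > 1 for every root.
This is linear in z: 1 + (-1.31) z = 0  =>  z = -1/(-1.31) = 0.763359,  |z| = 0.763359.
Moduli of all roots: 0.7634.
All moduli strictly greater than 1? No.
Verdict: Not invertible.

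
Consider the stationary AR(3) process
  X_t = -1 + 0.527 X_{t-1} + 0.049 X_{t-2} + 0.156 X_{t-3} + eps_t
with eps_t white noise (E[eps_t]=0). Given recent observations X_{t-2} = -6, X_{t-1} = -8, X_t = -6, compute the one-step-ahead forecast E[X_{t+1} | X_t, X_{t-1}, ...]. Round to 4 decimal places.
E[X_{t+1} \mid \mathcal F_t] = -5.4900

For an AR(p) model X_t = c + sum_i phi_i X_{t-i} + eps_t, the
one-step-ahead conditional mean is
  E[X_{t+1} | X_t, ...] = c + sum_i phi_i X_{t+1-i}.
Substitute known values:
  E[X_{t+1} | ...] = -1 + (0.527) * (-6) + (0.049) * (-8) + (0.156) * (-6)
                   = -5.4900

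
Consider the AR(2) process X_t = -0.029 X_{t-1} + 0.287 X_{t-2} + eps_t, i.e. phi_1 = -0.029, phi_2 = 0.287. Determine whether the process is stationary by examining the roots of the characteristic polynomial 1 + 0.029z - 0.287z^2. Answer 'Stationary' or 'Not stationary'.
\text{Stationary}

The AR(p) characteristic polynomial is P(z) = 1 + 0.029z - 0.287z^2.
Stationarity requires all roots to lie outside the unit circle, i.e. |z| > 1 for every root.
Set 1 + (0.029) z + (-0.287) z^2 = 0, i.e. a z^2 + b z + c = 0 with a = -0.287, b = 0.029, c = 1.
Discriminant D = b^2 - 4ac = (0.029)^2 - 4*(-0.287)*1 = 0.000841 - (-1.148) = 1.148841.
D >= 0, so the roots are real: z = (-b +/- sqrt(D)) / (2a) = (-0.029 +/- 1.07184) / (-0.574).
  z_1 = (-0.029 + 1.07184) / (-0.574) = -1.8168,   |z_1| = 1.8168.
  z_2 = (-0.029 - 1.07184) / (-0.574) = 1.9178,   |z_2| = 1.9178.
Moduli of all roots: 1.8168, 1.9178.
All moduli strictly greater than 1? Yes.
Verdict: Stationary.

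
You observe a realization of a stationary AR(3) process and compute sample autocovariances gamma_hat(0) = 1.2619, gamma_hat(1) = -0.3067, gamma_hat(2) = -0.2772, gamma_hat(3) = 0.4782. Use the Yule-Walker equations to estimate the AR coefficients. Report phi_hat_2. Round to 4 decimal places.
\hat\phi_{2} = -0.2090

The Yule-Walker equations for an AR(p) process read, in matrix form,
  Gamma_p phi = r_p,   with   (Gamma_p)_{ij} = gamma(|i - j|),
                       (r_p)_i = gamma(i),   i,j = 1..p.
Substitute the sample gammas (Toeplitz matrix and right-hand side of size 3):
  Gamma_p = [[1.2619, -0.3067, -0.2772], [-0.3067, 1.2619, -0.3067], [-0.2772, -0.3067, 1.2619]]
  r_p     = [-0.3067, -0.2772, 0.4782]
Written out (R1..R3):
  (R1) 1.2619 phi_1 - 0.3067 phi_2 - 0.2772 phi_3 = -0.3067
  (R2) -0.3067 phi_1 + 1.2619 phi_2 - 0.3067 phi_3 = -0.2772
  (R3) -0.2772 phi_1 - 0.3067 phi_2 + 1.2619 phi_3 = 0.4782
Gaussian elimination:
  R2 <- R2 - (-0.3067/1.2619) R1 = R2 - (-0.243046) R1:  1.187358 phi_2 - 0.374072 phi_3 = -0.351742
  R3 <- R3 - (-0.2772/1.2619) R1 = R3 - (-0.219669) R1:  -0.374072 phi_2 + 1.201008 phi_3 = 0.410828
  R3 <- R3 - (-0.374072/1.187358) R2 = R3 - (-0.315046) R2:  1.083158 phi_3 = 0.300013
Back-substitution:
  phi_hat_3 = 0.300013 / 1.083158 = 0.27698
  phi_hat_2 = (-0.351742 - (-0.374072)(0.27698)) / 1.187358 = -0.208978
  phi_hat_1 = (-0.3067 - (-0.3067)(-0.208978) - (-0.2772)(0.27698)) / 1.2619 = -0.232994
So phi_hat = [-0.2330, -0.2090, 0.2770].
Therefore phi_hat_2 = -0.2090.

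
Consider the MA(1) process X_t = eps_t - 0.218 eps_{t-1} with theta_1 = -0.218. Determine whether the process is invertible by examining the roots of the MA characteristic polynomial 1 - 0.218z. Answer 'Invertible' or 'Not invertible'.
\text{Invertible}

The MA(q) characteristic polynomial is P(z) = 1 - 0.218z.
Invertibility requires all roots to lie outside the unit circle, i.e. |z| > 1 for every root.
This is linear in z: 1 + (-0.218) z = 0  =>  z = -1/(-0.218) = 4.587156,  |z| = 4.587156.
Moduli of all roots: 4.5872.
All moduli strictly greater than 1? Yes.
Verdict: Invertible.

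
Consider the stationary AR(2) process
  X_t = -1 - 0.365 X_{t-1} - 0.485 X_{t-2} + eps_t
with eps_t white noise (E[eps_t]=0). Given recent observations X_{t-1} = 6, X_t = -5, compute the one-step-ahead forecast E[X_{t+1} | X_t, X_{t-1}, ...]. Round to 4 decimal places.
E[X_{t+1} \mid \mathcal F_t] = -2.0850

For an AR(p) model X_t = c + sum_i phi_i X_{t-i} + eps_t, the
one-step-ahead conditional mean is
  E[X_{t+1} | X_t, ...] = c + sum_i phi_i X_{t+1-i}.
Substitute known values:
  E[X_{t+1} | ...] = -1 + (-0.365) * (-5) + (-0.485) * (6)
                   = -2.0850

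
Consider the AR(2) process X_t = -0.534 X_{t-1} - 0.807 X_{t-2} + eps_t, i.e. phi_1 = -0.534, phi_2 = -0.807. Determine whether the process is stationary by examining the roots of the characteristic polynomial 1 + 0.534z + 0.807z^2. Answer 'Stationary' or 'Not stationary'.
\text{Stationary}

The AR(p) characteristic polynomial is P(z) = 1 + 0.534z + 0.807z^2.
Stationarity requires all roots to lie outside the unit circle, i.e. |z| > 1 for every root.
Set 1 + (0.534) z + (0.807) z^2 = 0, i.e. a z^2 + b z + c = 0 with a = 0.807, b = 0.534, c = 1.
Discriminant D = b^2 - 4ac = (0.534)^2 - 4*(0.807)*1 = 0.285156 - (3.228) = -2.942844.
D < 0, so the roots are the complex-conjugate pair z = (-b +/- i sqrt(-D)) / (2a) = -0.3309 +/- 1.0629i.
For a conjugate pair |z|^2 = z * conj(z) = (product of roots) = c/a = 1/(0.807) = 1.239157, so |z| = sqrt(1.239157) = 1.1132 for both roots.
Moduli of all roots: 1.1132, 1.1132.
All moduli strictly greater than 1? Yes.
Verdict: Stationary.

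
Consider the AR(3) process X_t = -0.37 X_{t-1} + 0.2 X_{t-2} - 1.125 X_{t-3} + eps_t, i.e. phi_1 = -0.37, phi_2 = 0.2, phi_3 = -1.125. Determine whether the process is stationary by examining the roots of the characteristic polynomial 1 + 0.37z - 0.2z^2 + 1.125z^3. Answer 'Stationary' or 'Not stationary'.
\text{Not stationary}

The AR(p) characteristic polynomial is P(z) = 1 + 0.37z - 0.2z^2 + 1.125z^3.
Stationarity requires all roots to lie outside the unit circle, i.e. |z| > 1 for every root.
Degree 3: look for a simple real root z0 first, then factor out (1 - z/z0) and solve the remaining quadratic.
Testing z0 = -0.8: P(-0.8) = 1 + (0.37)(-0.8) + (-0.2)(-0.8)^2 + (1.125)(-0.8)^3
  = 1 + (-0.296) + (-0.128) + (-0.576) = 0.  So z_0 = -0.8 is a root, |z_0| = 0.8.
Divide out the factor (1 + 1.25 z) = (1 - z/z0) (since 1/z0 = -1.25):
  P(z) = (1 + 1.25 z)(1 + (-0.88) z + (0.9) z^2)
  [check: z-coef -0.88 - (-1.25) = 0.37; z^2-coef 0.9 - (-1.25)(-0.88) = -0.2; z^3-coef -(-1.25)(0.9) = 1.125.]
Remaining roots from the quadratic factor 1 + (-0.88) z + (0.9) z^2:
  Set 1 + (-0.88) z + (0.9) z^2 = 0, i.e. a z^2 + b z + c = 0 with a = 0.9, b = -0.88, c = 1.
  Discriminant D = b^2 - 4ac = (-0.88)^2 - 4*(0.9)*1 = 0.7744 - (3.6) = -2.8256.
  D < 0, so the roots are the complex-conjugate pair z = (-b +/- i sqrt(-D)) / (2a) = 0.4889 +/- 0.9339i.
  For a conjugate pair |z|^2 = z * conj(z) = (product of roots) = c/a = 1/(0.9) = 1.111111, so |z| = sqrt(1.111111) = 1.0541 for both roots.
Moduli of all roots: 0.8000, 1.0541, 1.0541.
All moduli strictly greater than 1? No.
Verdict: Not stationary.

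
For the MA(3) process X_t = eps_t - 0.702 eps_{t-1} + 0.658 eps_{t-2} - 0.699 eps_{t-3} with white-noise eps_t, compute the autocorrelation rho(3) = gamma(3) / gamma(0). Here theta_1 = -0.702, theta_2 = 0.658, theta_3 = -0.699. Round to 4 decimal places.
\rho(3) = -0.2895

For an MA(q) process with theta_0 = 1, the autocovariance is
  gamma(k) = sigma^2 * sum_{i=0..q-k} theta_i * theta_{i+k},
and rho(k) = gamma(k) / gamma(0). Sigma^2 cancels.
  numerator   = (1)*(-0.699) = -0.699.
  denominator = (1)^2 + (-0.702)^2 + (0.658)^2 + (-0.699)^2 = 2.414369.
  rho(3) = -0.699 / 2.414369 = -0.2895.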